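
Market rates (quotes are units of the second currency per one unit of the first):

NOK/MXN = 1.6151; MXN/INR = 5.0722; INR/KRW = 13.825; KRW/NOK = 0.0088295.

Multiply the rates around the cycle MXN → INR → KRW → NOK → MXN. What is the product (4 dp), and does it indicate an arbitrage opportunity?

1.0000 (no arbitrage)

Around MXN → INR → KRW → NOK → MXN: 1 × 5.0722 × 13.825 × 0.0088295 × 1.6151 = 0.999993
Product ≈ 1 (deviation 0.001%, within rounding noise).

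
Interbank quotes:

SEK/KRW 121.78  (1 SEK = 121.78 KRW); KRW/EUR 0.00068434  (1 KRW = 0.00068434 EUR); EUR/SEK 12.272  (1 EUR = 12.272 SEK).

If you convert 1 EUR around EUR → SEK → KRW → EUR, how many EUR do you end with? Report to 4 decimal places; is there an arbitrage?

1.0227 (arbitrage exists)

Around EUR → SEK → KRW → EUR: 1 × 12.272 × 121.78 × 0.00068434 = 1.022735
Product > 1; profitable direction is EUR → SEK → KRW → EUR.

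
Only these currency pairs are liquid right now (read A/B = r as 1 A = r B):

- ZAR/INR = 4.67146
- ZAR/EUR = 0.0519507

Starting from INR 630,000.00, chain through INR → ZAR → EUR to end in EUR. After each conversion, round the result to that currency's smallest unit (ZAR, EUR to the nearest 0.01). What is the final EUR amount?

EUR 7,006.15

INR 630,000.00 ÷ 4.67146 = ZAR 134,861.48
ZAR 134,861.48 × 0.0519507 = EUR 7,006.15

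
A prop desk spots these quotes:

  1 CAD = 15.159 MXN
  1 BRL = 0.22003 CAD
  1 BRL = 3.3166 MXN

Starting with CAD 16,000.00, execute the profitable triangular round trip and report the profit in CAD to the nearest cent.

Profitable loop is CAD → MXN → BRL → CAD:
CAD 16,000.00 × 15.159 = MXN 242,544.00
MXN 242,544.00 ÷ 3.3166 = BRL 73,130.31
BRL 73,130.31 × 0.22003 = CAD 16,090.86
Profit = CAD 16,090.86 − CAD 16,000.00

Profit: CAD 90.86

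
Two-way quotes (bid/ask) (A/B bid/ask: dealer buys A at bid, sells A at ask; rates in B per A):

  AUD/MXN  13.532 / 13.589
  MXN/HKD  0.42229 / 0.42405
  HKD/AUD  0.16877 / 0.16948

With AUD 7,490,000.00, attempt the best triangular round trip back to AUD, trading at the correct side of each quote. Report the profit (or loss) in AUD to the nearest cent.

Net profit: AUD 179,354.21

Best loop AUD → HKD → MXN → AUD:
AUD 7,490,000.00 ÷ 0.16948 (buy HKD at ask) = HKD 44,194,005.19
HKD 44,194,005.19 ÷ 0.42405 (buy MXN at ask) = MXN 104,218,854.36
MXN 104,218,854.36 ÷ 13.589 (buy AUD at ask) = AUD 7,669,354.21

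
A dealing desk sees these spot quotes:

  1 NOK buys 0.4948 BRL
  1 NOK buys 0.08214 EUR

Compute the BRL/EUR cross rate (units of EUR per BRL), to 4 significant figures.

1 BRL ÷ 0.4948 = 2.02102 NOK
2.02102 NOK × 0.08214 = 0.166006 EUR

BRL/EUR = 0.1660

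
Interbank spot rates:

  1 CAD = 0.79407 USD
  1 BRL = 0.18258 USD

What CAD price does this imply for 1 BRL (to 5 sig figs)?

BRL/CAD = 0.22993

1 BRL × 0.18258 = 0.18258 USD
0.18258 USD ÷ 0.79407 = 0.229929 CAD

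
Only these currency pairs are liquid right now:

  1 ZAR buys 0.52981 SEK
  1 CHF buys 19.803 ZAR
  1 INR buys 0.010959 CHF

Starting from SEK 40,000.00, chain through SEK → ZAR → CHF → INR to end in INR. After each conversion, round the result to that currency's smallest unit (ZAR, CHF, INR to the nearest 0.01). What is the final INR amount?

INR 347,886.67

SEK 40,000.00 ÷ 0.52981 = ZAR 75,498.76
ZAR 75,498.76 ÷ 19.803 = CHF 3,812.49
CHF 3,812.49 ÷ 0.010959 = INR 347,886.67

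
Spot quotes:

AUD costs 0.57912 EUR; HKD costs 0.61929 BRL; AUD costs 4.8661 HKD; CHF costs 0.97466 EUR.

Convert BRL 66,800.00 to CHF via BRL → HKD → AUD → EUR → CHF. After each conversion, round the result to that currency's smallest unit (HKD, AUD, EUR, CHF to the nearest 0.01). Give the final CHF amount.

CHF 13,170.94

BRL 66,800.00 ÷ 0.61929 = HKD 107,865.46
HKD 107,865.46 ÷ 4.8661 = AUD 22,166.72
AUD 22,166.72 × 0.57912 = EUR 12,837.19
EUR 12,837.19 ÷ 0.97466 = CHF 13,170.94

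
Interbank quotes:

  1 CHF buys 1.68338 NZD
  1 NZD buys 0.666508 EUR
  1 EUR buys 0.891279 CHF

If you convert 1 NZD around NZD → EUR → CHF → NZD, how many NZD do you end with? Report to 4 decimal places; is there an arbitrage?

Around NZD → EUR → CHF → NZD: 1 × 0.666508 × 0.891279 × 1.68338 = 1.000003
Product ≈ 1 (deviation 0.000%, within rounding noise).

1.0000 (no arbitrage)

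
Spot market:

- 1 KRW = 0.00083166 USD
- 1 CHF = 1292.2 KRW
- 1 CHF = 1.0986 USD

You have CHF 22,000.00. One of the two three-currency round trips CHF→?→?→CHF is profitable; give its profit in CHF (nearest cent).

Profitable loop is CHF → USD → KRW → CHF:
CHF 22,000.00 × 1.0986 = USD 24,169.20
USD 24,169.20 ÷ 0.00083166 = KRW 29,061,395
KRW 29,061,395 ÷ 1292.2 = CHF 22,489.86
Profit = CHF 22,489.86 − CHF 22,000.00

Profit: CHF 489.86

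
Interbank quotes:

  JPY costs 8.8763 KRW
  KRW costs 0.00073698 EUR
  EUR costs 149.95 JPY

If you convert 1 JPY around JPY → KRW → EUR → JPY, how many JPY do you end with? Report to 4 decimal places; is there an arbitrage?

0.9809 (arbitrage exists)

Around JPY → KRW → EUR → JPY: 1 × 8.8763 × 0.00073698 × 149.95 = 0.980921
Product < 1; profitable direction is JPY → EUR → KRW → JPY.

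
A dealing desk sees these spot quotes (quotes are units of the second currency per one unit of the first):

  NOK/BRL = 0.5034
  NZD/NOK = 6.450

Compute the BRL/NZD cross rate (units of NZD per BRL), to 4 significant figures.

BRL/NZD = 0.3080

1 BRL ÷ 0.5034 = 1.98649 NOK
1.98649 NOK ÷ 6.450 = 0.307983 NZD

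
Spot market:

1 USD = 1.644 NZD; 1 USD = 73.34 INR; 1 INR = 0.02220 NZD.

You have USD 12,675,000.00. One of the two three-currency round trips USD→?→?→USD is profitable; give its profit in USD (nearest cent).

Profitable loop is USD → NZD → INR → USD:
USD 12,675,000.00 × 1.644 = NZD 20,837,700.00
NZD 20,837,700.00 ÷ 0.02220 = INR 938,635,135.14
INR 938,635,135.14 ÷ 73.34 = USD 12,798,406.53
Profit = USD 12,798,406.53 − USD 12,675,000.00

Profit: USD 123,406.53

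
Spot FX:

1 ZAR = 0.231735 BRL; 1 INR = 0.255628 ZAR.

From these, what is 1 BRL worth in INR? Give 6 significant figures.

1 BRL ÷ 0.231735 = 4.31527 ZAR
4.31527 ZAR ÷ 0.255628 = 16.8811 INR

BRL/INR = 16.8811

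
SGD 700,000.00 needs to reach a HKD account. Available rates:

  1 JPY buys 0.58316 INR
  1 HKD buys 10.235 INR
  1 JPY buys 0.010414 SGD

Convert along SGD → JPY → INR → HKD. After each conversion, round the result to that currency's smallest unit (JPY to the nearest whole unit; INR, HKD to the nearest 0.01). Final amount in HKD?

HKD 3,829,837.52

SGD 700,000.00 ÷ 0.010414 = JPY 67,217,208
JPY 67,217,208 × 0.58316 = INR 39,198,387.02
INR 39,198,387.02 ÷ 10.235 = HKD 3,829,837.52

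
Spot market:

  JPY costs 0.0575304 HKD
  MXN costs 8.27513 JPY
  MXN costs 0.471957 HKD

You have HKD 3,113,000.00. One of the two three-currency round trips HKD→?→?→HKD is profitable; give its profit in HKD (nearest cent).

Profitable loop is HKD → MXN → JPY → HKD:
HKD 3,113,000.00 ÷ 0.471957 = MXN 6,595,939.88
MXN 6,595,939.88 × 8.27513 = JPY 54,582,260
JPY 54,582,260 × 0.0575304 = HKD 3,140,139.25
Profit = HKD 3,140,139.25 − HKD 3,113,000.00

Profit: HKD 27,139.25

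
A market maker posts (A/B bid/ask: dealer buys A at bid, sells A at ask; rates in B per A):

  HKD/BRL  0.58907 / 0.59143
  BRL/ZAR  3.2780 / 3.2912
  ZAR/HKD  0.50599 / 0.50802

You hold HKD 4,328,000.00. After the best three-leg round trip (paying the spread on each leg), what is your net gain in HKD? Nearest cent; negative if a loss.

Best loop HKD → ZAR → BRL → HKD:
HKD 4,328,000.00 ÷ 0.50802 (buy ZAR at ask) = ZAR 8,519,349.63
ZAR 8,519,349.63 ÷ 3.2912 (buy BRL at ask) = BRL 2,588,523.83
BRL 2,588,523.83 ÷ 0.59143 (buy HKD at ask) = HKD 4,376,720.54

Net profit: HKD 48,720.54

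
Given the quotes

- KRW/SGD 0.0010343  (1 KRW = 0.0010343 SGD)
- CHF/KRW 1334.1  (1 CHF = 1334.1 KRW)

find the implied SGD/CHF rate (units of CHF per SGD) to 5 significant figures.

SGD/CHF = 0.72471

1 SGD ÷ 0.0010343 = 966.837 KRW
966.837 KRW ÷ 1334.1 = 0.724711 CHF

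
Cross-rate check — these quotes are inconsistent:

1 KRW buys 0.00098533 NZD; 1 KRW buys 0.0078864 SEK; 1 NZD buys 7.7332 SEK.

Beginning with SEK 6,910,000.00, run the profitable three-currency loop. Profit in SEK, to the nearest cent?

Profitable loop is SEK → NZD → KRW → SEK:
SEK 6,910,000.00 ÷ 7.7332 = NZD 893,549.89
NZD 893,549.89 ÷ 0.00098533 = KRW 906,853,429
KRW 906,853,429 × 0.0078864 = SEK 7,151,808.88
Profit = SEK 7,151,808.88 − SEK 6,910,000.00

Profit: SEK 241,808.88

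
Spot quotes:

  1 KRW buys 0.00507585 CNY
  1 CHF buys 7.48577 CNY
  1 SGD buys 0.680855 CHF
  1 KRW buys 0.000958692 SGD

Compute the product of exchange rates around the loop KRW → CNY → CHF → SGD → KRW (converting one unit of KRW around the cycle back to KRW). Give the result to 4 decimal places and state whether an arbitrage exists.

Around KRW → CNY → CHF → SGD → KRW: 1 × 0.00507585 ÷ 7.48577 ÷ 0.680855 ÷ 0.000958692 = 1.038816
Product > 1; profitable direction is KRW → CNY → CHF → SGD → KRW.

1.0388 (arbitrage exists)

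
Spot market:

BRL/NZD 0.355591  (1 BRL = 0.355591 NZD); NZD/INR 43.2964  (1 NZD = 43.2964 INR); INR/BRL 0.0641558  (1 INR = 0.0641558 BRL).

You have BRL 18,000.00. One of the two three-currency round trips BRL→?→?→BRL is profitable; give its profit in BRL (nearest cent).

Profitable loop is BRL → INR → NZD → BRL:
BRL 18,000.00 ÷ 0.0641558 = INR 280,566.99
INR 280,566.99 ÷ 43.2964 = NZD 6,480.15
NZD 6,480.15 ÷ 0.355591 = BRL 18,223.59
Profit = BRL 18,223.59 − BRL 18,000.00

Profit: BRL 223.59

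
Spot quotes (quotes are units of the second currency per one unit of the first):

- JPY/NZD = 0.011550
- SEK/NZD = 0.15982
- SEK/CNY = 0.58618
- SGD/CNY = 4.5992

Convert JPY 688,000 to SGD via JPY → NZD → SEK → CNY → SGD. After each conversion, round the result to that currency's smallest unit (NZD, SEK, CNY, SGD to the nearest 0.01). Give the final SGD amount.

JPY 688,000 × 0.011550 = NZD 7,946.40
NZD 7,946.40 ÷ 0.15982 = SEK 49,720.94
SEK 49,720.94 × 0.58618 = CNY 29,145.42
CNY 29,145.42 ÷ 4.5992 = SGD 6,337.06

SGD 6,337.06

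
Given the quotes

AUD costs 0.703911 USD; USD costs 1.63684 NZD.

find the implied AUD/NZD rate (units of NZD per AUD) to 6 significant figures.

AUD/NZD = 1.15219

1 AUD × 0.703911 = 0.703911 USD
0.703911 USD × 1.63684 = 1.15219 NZD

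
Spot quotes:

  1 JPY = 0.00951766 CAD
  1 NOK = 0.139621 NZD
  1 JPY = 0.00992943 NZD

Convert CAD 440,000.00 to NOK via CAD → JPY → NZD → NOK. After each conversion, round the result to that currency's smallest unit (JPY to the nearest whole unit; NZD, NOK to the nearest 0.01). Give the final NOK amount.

CAD 440,000.00 ÷ 0.00951766 = JPY 46,229,851
JPY 46,229,851 × 0.00992943 = NZD 459,036.07
NZD 459,036.07 ÷ 0.139621 = NOK 3,287,729.42

NOK 3,287,729.42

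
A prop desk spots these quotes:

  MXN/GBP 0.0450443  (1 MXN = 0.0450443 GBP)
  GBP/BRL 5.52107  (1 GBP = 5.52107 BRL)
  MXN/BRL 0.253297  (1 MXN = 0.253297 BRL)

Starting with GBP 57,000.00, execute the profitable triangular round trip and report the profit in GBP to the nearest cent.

Profit: GBP 1,055.29

Profitable loop is GBP → MXN → BRL → GBP:
GBP 57,000.00 ÷ 0.0450443 = MXN 1,265,420.93
MXN 1,265,420.93 × 0.253297 = BRL 320,527.33
BRL 320,527.33 ÷ 5.52107 = GBP 58,055.29
Profit = GBP 58,055.29 − GBP 57,000.00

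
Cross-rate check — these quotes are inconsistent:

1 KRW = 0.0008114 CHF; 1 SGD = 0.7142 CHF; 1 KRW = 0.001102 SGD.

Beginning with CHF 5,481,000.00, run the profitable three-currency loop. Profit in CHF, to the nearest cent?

Profit: CHF 169,584.39

Profitable loop is CHF → SGD → KRW → CHF:
CHF 5,481,000.00 ÷ 0.7142 = SGD 7,674,320.92
SGD 7,674,320.92 ÷ 0.001102 = KRW 6,963,993,574
KRW 6,963,993,574 × 0.0008114 = CHF 5,650,584.39
Profit = CHF 5,650,584.39 − CHF 5,481,000.00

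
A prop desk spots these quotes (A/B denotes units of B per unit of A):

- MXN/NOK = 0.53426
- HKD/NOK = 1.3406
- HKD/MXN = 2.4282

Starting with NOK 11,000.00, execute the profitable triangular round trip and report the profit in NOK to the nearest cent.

Profitable loop is NOK → MXN → HKD → NOK:
NOK 11,000.00 ÷ 0.53426 = MXN 20,589.23
MXN 20,589.23 ÷ 2.4282 = HKD 8,479.21
HKD 8,479.21 × 1.3406 = NOK 11,367.23
Profit = NOK 11,367.23 − NOK 11,000.00

Profit: NOK 367.23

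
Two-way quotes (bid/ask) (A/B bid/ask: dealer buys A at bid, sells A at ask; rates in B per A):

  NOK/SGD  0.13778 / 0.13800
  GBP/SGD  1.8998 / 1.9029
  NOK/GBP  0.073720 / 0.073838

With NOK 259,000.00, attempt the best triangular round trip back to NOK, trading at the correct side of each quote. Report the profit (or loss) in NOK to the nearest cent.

Net profit: NOK 3,853.57

Best loop NOK → GBP → SGD → NOK:
NOK 259,000.00 × 0.073720 (sell NOK at bid) = GBP 19,093.48
GBP 19,093.48 × 1.8998 (sell GBP at bid) = SGD 36,273.79
SGD 36,273.79 ÷ 0.13800 (buy NOK at ask) = NOK 262,853.57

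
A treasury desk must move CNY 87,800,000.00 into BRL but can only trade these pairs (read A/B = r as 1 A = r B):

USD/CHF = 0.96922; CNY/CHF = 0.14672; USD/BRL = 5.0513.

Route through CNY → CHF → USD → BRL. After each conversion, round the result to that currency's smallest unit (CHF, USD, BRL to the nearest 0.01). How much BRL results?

CNY 87,800,000.00 × 0.14672 = CHF 12,882,016.00
CHF 12,882,016.00 ÷ 0.96922 = USD 13,291,116.57
USD 13,291,116.57 × 5.0513 = BRL 67,137,417.13

BRL 67,137,417.13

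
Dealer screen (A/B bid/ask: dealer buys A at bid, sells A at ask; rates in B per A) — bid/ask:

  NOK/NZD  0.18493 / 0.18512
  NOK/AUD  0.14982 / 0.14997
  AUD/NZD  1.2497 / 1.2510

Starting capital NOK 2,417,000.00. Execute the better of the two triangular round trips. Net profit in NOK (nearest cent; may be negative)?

Net profit: NOK 27,549.70

Best loop NOK → AUD → NZD → NOK:
NOK 2,417,000.00 × 0.14982 (sell NOK at bid) = AUD 362,114.94
AUD 362,114.94 × 1.2497 (sell AUD at bid) = NZD 452,535.04
NZD 452,535.04 ÷ 0.18512 (buy NOK at ask) = NOK 2,444,549.70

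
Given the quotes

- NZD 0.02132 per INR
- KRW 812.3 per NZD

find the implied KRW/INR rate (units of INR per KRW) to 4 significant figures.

1 KRW ÷ 812.3 = 0.00123107 NZD
0.00123107 NZD ÷ 0.02132 = 0.0577426 INR

KRW/INR = 0.05774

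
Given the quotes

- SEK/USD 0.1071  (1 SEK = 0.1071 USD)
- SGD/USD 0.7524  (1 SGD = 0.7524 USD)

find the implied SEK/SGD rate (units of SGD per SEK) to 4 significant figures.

SEK/SGD = 0.1423

1 SEK × 0.1071 = 0.1071 USD
0.1071 USD ÷ 0.7524 = 0.142344 SGD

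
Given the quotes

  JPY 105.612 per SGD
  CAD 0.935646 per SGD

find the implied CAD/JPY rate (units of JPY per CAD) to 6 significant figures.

CAD/JPY = 112.876

1 CAD ÷ 0.935646 = 1.06878 SGD
1.06878 SGD × 105.612 = 112.876 JPY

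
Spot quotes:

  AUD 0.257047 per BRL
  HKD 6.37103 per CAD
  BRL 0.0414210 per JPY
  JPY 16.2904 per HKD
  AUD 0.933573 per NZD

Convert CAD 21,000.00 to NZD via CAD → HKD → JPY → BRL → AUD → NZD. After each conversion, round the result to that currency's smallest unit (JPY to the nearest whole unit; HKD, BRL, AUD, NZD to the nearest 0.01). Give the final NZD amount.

NZD 24,856.81

CAD 21,000.00 × 6.37103 = HKD 133,791.63
HKD 133,791.63 × 16.2904 = JPY 2,179,519
JPY 2,179,519 × 0.0414210 = BRL 90,277.86
BRL 90,277.86 × 0.257047 = AUD 23,205.65
AUD 23,205.65 ÷ 0.933573 = NZD 24,856.81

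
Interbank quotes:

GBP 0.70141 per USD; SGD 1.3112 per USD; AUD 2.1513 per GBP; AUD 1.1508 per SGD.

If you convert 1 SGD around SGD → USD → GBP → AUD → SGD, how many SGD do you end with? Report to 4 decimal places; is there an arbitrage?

Around SGD → USD → GBP → AUD → SGD: 1 ÷ 1.3112 × 0.70141 × 2.1513 ÷ 1.1508 = 1.000010
Product ≈ 1 (deviation 0.001%, within rounding noise).

1.0000 (no arbitrage)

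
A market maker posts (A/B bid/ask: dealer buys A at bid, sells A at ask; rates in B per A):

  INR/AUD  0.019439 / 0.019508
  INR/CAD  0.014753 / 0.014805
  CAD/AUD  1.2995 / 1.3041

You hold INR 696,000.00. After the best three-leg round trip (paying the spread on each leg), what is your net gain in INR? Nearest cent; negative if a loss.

Net profit: INR 4,751.20

Best loop INR → AUD → CAD → INR:
INR 696,000.00 × 0.019439 (sell INR at bid) = AUD 13,529.54
AUD 13,529.54 ÷ 1.3041 (buy CAD at ask) = CAD 10,374.62
CAD 10,374.62 ÷ 0.014805 (buy INR at ask) = INR 700,751.20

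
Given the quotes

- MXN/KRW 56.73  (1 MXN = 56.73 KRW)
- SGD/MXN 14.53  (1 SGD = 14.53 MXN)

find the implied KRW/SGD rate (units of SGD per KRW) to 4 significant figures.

KRW/SGD = 0.001213

1 KRW ÷ 56.73 = 0.0176274 MXN
0.0176274 MXN ÷ 14.53 = 0.00121317 SGD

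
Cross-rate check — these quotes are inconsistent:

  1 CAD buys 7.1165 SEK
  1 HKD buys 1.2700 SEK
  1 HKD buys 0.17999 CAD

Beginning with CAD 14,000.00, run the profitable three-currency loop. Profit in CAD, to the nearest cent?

Profit: CAD 120.14

Profitable loop is CAD → SEK → HKD → CAD:
CAD 14,000.00 × 7.1165 = SEK 99,631.00
SEK 99,631.00 ÷ 1.2700 = HKD 78,449.61
HKD 78,449.61 × 0.17999 = CAD 14,120.14
Profit = CAD 14,120.14 − CAD 14,000.00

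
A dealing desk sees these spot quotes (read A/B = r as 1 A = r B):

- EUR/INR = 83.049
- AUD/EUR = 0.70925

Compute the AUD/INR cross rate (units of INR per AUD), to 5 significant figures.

AUD/INR = 58.903

1 AUD × 0.70925 = 0.70925 EUR
0.70925 EUR × 83.049 = 58.9025 INR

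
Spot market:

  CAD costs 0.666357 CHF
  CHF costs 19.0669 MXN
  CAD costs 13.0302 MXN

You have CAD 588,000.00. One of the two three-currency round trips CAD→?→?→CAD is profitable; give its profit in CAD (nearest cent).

Profitable loop is CAD → MXN → CHF → CAD:
CAD 588,000.00 × 13.0302 = MXN 7,661,757.60
MXN 7,661,757.60 ÷ 19.0669 = CHF 401,835.52
CHF 401,835.52 ÷ 0.666357 = CAD 603,033.38
Profit = CAD 603,033.38 − CAD 588,000.00

Profit: CAD 15,033.38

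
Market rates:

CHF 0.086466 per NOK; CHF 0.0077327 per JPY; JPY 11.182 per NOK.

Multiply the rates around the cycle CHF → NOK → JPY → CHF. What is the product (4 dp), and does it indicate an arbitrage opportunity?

Around CHF → NOK → JPY → CHF: 1 ÷ 0.086466 × 11.182 × 0.0077327 = 1.000012
Product ≈ 1 (deviation 0.001%, within rounding noise).

1.0000 (no arbitrage)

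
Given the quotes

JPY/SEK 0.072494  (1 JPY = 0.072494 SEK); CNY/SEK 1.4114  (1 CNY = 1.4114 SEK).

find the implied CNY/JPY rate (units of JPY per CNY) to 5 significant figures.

CNY/JPY = 19.469

1 CNY × 1.4114 = 1.4114 SEK
1.4114 SEK ÷ 0.072494 = 19.4692 JPY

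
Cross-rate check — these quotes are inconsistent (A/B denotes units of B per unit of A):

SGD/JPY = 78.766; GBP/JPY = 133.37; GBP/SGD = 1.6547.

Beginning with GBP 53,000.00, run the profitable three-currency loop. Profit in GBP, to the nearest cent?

Profit: GBP 1,234.54

Profitable loop is GBP → JPY → SGD → GBP:
GBP 53,000.00 × 133.37 = JPY 7,068,610
JPY 7,068,610 ÷ 78.766 = SGD 89,741.89
SGD 89,741.89 ÷ 1.6547 = GBP 54,234.54
Profit = GBP 54,234.54 − GBP 53,000.00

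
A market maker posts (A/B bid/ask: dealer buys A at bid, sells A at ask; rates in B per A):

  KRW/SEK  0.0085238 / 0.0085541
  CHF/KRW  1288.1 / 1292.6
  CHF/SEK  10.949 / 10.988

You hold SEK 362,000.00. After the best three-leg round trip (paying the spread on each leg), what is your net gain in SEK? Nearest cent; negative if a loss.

Best loop SEK → CHF → KRW → SEK:
SEK 362,000.00 ÷ 10.988 (buy CHF at ask) = CHF 32,945.03
CHF 32,945.03 × 1288.1 (sell CHF at bid) = KRW 42,436,494
KRW 42,436,494 × 0.0085238 (sell KRW at bid) = SEK 361,720.19

Net result: SEK -279.81 (no profitable arbitrage after spreads)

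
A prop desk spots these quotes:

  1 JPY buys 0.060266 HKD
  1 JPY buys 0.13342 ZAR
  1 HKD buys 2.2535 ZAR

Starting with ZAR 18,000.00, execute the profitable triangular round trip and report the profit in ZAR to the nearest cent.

Profitable loop is ZAR → JPY → HKD → ZAR:
ZAR 18,000.00 ÷ 0.13342 = JPY 134,912
JPY 134,912 × 0.060266 = HKD 8,130.63
HKD 8,130.63 × 2.2535 = ZAR 18,322.36
Profit = ZAR 18,322.36 − ZAR 18,000.00

Profit: ZAR 322.36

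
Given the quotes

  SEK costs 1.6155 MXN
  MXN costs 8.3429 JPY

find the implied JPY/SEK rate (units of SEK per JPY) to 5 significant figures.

JPY/SEK = 0.074195

1 JPY ÷ 8.3429 = 0.119862 MXN
0.119862 MXN ÷ 1.6155 = 0.0741952 SEK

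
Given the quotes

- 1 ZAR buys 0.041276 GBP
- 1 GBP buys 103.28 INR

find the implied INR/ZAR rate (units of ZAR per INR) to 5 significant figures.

INR/ZAR = 0.23458

1 INR ÷ 103.28 = 0.00968242 GBP
0.00968242 GBP ÷ 0.041276 = 0.234577 ZAR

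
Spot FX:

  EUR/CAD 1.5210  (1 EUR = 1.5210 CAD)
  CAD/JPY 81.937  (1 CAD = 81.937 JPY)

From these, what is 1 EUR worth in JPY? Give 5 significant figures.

1 EUR × 1.5210 = 1.521 CAD
1.521 CAD × 81.937 = 124.626 JPY

EUR/JPY = 124.63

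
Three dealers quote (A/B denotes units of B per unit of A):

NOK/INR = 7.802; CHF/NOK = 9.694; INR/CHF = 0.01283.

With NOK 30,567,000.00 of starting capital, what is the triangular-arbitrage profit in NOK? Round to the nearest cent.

Profit: NOK 933,482.01

Profitable loop is NOK → CHF → INR → NOK:
NOK 30,567,000.00 ÷ 9.694 = CHF 3,153,187.54
CHF 3,153,187.54 ÷ 0.01283 = INR 245,766,760.61
INR 245,766,760.61 ÷ 7.802 = NOK 31,500,482.01
Profit = NOK 31,500,482.01 − NOK 30,567,000.00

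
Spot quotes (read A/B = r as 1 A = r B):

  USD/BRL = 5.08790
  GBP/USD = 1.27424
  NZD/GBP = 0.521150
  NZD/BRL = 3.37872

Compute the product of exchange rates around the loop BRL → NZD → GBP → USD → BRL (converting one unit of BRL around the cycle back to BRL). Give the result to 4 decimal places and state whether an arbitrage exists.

Around BRL → NZD → GBP → USD → BRL: 1 ÷ 3.37872 × 0.521150 × 1.27424 × 5.08790 = 1.000001
Product ≈ 1 (deviation 0.000%, within rounding noise).

1.0000 (no arbitrage)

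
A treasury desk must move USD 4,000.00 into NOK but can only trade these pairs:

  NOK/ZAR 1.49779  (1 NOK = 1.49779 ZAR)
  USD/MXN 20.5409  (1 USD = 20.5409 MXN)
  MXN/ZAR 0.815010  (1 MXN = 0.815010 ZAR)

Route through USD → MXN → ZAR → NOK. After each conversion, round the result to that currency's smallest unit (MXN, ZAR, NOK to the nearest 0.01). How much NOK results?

NOK 44,708.64

USD 4,000.00 × 20.5409 = MXN 82,163.60
MXN 82,163.60 × 0.815010 = ZAR 66,964.16
ZAR 66,964.16 ÷ 1.49779 = NOK 44,708.64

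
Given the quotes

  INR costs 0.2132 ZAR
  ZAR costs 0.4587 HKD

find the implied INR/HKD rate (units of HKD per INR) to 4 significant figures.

1 INR × 0.2132 = 0.2132 ZAR
0.2132 ZAR × 0.4587 = 0.0977948 HKD

INR/HKD = 0.09779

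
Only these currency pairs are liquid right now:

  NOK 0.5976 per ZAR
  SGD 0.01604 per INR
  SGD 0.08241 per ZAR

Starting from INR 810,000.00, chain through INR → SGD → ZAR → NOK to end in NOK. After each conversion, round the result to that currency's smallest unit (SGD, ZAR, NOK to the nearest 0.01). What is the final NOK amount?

NOK 94,215.00

INR 810,000.00 × 0.01604 = SGD 12,992.40
SGD 12,992.40 ÷ 0.08241 = ZAR 157,655.62
ZAR 157,655.62 × 0.5976 = NOK 94,215.00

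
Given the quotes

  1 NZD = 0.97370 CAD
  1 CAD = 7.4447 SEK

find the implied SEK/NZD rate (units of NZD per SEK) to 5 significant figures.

SEK/NZD = 0.13795

1 SEK ÷ 7.4447 = 0.134324 CAD
0.134324 CAD ÷ 0.97370 = 0.137952 NZD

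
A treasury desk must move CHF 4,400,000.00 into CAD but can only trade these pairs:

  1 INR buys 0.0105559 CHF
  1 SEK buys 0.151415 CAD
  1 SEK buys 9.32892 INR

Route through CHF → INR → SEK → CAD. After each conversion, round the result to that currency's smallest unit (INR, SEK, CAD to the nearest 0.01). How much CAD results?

CHF 4,400,000.00 ÷ 0.0105559 = INR 416,828,503.49
INR 416,828,503.49 ÷ 9.32892 = SEK 44,681,324.69
SEK 44,681,324.69 × 0.151415 = CAD 6,765,422.78

CAD 6,765,422.78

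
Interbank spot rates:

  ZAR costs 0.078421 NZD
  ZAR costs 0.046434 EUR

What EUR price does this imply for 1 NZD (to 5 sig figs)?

NZD/EUR = 0.59211

1 NZD ÷ 0.078421 = 12.7517 ZAR
12.7517 ZAR × 0.046434 = 0.592112 EUR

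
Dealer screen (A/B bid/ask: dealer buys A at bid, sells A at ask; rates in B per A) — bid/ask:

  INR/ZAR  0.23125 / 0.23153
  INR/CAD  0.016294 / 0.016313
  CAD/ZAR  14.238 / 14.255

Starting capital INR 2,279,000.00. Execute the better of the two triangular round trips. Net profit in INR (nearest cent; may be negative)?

Best loop INR → CAD → ZAR → INR:
INR 2,279,000.00 × 0.016294 (sell INR at bid) = CAD 37,134.03
CAD 37,134.03 × 14.238 (sell CAD at bid) = ZAR 528,714.26
ZAR 528,714.26 ÷ 0.23153 (buy INR at ask) = INR 2,283,566.98

Net profit: INR 4,566.98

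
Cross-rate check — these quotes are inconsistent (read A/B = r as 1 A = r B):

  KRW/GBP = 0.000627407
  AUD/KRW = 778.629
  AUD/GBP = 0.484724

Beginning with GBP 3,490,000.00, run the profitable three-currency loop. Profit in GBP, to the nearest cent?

Profitable loop is GBP → AUD → KRW → GBP:
GBP 3,490,000.00 ÷ 0.484724 = AUD 7,199,973.59
AUD 7,199,973.59 × 778.629 = KRW 5,606,108,239
KRW 5,606,108,239 × 0.000627407 = GBP 3,517,311.55
Profit = GBP 3,517,311.55 − GBP 3,490,000.00

Profit: GBP 27,311.55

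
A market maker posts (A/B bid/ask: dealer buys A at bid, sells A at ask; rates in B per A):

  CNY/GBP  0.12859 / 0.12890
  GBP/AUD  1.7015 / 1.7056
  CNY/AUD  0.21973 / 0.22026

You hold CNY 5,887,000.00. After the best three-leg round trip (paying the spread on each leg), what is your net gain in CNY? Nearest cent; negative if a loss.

Best loop CNY → AUD → GBP → CNY:
CNY 5,887,000.00 × 0.21973 (sell CNY at bid) = AUD 1,293,550.51
AUD 1,293,550.51 ÷ 1.7056 (buy GBP at ask) = GBP 758,413.76
GBP 758,413.76 ÷ 0.12890 (buy CNY at ask) = CNY 5,883,737.48

Net result: CNY -3,262.52 (no profitable arbitrage after spreads)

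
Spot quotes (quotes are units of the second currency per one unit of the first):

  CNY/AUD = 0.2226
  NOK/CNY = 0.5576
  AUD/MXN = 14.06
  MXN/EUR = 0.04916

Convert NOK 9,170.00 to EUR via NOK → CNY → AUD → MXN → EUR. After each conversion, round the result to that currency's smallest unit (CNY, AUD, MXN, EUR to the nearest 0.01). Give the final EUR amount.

EUR 786.71

NOK 9,170.00 × 0.5576 = CNY 5,113.19
CNY 5,113.19 × 0.2226 = AUD 1,138.20
AUD 1,138.20 × 14.06 = MXN 16,003.09
MXN 16,003.09 × 0.04916 = EUR 786.71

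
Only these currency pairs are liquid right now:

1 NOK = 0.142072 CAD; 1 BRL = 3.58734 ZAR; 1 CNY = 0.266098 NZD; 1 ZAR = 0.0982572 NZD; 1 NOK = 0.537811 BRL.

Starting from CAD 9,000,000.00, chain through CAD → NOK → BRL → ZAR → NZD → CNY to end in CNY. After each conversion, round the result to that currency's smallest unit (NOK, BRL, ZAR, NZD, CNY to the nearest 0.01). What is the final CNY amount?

CNY 45,129,342.87

CAD 9,000,000.00 ÷ 0.142072 = NOK 63,348,161.50
NOK 63,348,161.50 × 0.537811 = BRL 34,069,338.08
BRL 34,069,338.08 × 3.58734 = ZAR 122,218,299.27
ZAR 122,218,299.27 × 0.0982572 = NZD 12,008,827.88
NZD 12,008,827.88 ÷ 0.266098 = CNY 45,129,342.87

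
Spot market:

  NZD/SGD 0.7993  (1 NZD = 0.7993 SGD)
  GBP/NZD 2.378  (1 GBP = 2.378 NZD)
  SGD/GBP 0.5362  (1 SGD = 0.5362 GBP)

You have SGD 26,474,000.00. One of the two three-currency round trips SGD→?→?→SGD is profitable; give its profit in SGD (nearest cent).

Profit: SGD 507,620.99

Profitable loop is SGD → GBP → NZD → SGD:
SGD 26,474,000.00 × 0.5362 = GBP 14,195,358.80
GBP 14,195,358.80 × 2.378 = NZD 33,756,563.23
NZD 33,756,563.23 × 0.7993 = SGD 26,981,620.99
Profit = SGD 26,981,620.99 − SGD 26,474,000.00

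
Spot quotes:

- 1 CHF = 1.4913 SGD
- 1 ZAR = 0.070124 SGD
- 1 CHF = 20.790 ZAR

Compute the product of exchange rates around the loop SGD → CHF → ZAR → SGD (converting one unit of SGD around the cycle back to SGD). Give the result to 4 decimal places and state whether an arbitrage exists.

Around SGD → CHF → ZAR → SGD: 1 ÷ 1.4913 × 20.790 × 0.070124 = 0.977589
Product < 1; profitable direction is SGD → ZAR → CHF → SGD.

0.9776 (arbitrage exists)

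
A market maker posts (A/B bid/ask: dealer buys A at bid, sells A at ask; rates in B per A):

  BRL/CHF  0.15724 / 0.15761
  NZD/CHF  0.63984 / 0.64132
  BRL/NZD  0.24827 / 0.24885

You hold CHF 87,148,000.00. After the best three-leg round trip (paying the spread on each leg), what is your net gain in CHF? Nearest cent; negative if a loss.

Net profit: CHF 687,340.00

Best loop CHF → BRL → NZD → CHF:
CHF 87,148,000.00 ÷ 0.15761 (buy BRL at ask) = BRL 552,934,458.47
BRL 552,934,458.47 × 0.24827 (sell BRL at bid) = NZD 137,277,038.01
NZD 137,277,038.01 × 0.63984 (sell NZD at bid) = CHF 87,835,340.00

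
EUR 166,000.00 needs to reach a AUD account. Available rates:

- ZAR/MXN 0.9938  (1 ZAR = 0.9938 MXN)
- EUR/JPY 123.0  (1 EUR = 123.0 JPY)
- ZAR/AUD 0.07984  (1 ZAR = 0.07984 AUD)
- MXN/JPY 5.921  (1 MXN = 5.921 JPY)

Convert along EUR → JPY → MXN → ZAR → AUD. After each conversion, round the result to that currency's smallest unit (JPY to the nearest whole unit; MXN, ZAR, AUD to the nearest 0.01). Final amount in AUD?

AUD 277,038.21

EUR 166,000.00 × 123.0 = JPY 20,418,000
JPY 20,418,000 ÷ 5.921 = MXN 3,448,403.99
MXN 3,448,403.99 ÷ 0.9938 = ZAR 3,469,917.48
ZAR 3,469,917.48 × 0.07984 = AUD 277,038.21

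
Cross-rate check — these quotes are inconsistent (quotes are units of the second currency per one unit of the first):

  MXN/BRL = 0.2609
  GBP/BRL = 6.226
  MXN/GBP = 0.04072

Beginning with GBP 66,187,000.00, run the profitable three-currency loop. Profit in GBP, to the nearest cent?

Profit: GBP 1,925,981.35

Profitable loop is GBP → MXN → BRL → GBP:
GBP 66,187,000.00 ÷ 0.04072 = MXN 1,625,417,485.27
MXN 1,625,417,485.27 × 0.2609 = BRL 424,071,421.91
BRL 424,071,421.91 ÷ 6.226 = GBP 68,112,981.35
Profit = GBP 68,112,981.35 − GBP 66,187,000.00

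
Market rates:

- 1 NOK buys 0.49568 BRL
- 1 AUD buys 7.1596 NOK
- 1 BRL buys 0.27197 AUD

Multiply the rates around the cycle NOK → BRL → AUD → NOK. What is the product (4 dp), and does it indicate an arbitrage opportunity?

0.9652 (arbitrage exists)

Around NOK → BRL → AUD → NOK: 1 × 0.49568 × 0.27197 × 7.1596 = 0.965186
Product < 1; profitable direction is NOK → AUD → BRL → NOK.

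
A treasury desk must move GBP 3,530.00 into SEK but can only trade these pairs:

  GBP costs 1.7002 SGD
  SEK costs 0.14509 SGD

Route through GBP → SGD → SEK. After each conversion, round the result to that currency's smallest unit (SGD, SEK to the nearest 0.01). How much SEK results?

SEK 41,365.43

GBP 3,530.00 × 1.7002 = SGD 6,001.71
SGD 6,001.71 ÷ 0.14509 = SEK 41,365.43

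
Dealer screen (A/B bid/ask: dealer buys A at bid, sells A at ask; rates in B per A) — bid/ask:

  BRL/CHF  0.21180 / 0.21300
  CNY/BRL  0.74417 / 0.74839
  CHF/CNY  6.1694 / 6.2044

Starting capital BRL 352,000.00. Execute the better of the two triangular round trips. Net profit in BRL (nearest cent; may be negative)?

Net profit: BRL 3,905.99

Best loop BRL → CNY → CHF → BRL:
BRL 352,000.00 ÷ 0.74839 (buy CNY at ask) = CNY 470,343.00
CNY 470,343.00 ÷ 6.2044 (buy CHF at ask) = CHF 75,807.98
CHF 75,807.98 ÷ 0.21300 (buy BRL at ask) = BRL 355,905.99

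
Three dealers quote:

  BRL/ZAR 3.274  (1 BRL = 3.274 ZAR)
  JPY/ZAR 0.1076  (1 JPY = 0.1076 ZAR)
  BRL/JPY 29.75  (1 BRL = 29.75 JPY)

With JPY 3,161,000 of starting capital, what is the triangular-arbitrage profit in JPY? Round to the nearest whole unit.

Profit: JPY 71,987

Profitable loop is JPY → BRL → ZAR → JPY:
JPY 3,161,000 ÷ 29.75 = BRL 106,252.10
BRL 106,252.10 × 3.274 = ZAR 347,869.38
ZAR 347,869.38 ÷ 0.1076 = JPY 3,232,987
Profit = JPY 3,232,987 − JPY 3,161,000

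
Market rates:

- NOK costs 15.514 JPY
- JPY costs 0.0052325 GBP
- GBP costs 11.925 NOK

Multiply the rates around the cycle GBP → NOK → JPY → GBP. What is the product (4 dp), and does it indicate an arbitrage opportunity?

Around GBP → NOK → JPY → GBP: 1 × 11.925 × 15.514 × 0.0052325 = 0.968036
Product < 1; profitable direction is GBP → JPY → NOK → GBP.

0.9680 (arbitrage exists)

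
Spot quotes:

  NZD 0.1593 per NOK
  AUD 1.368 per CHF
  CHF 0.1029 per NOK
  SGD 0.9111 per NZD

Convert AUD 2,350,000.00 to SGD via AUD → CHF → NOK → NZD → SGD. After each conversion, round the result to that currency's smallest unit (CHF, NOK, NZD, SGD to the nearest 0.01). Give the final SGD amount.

SGD 2,422,970.99

AUD 2,350,000.00 ÷ 1.368 = CHF 1,717,836.26
CHF 1,717,836.26 ÷ 0.1029 = NOK 16,694,229.93
NOK 16,694,229.93 × 0.1593 = NZD 2,659,390.83
NZD 2,659,390.83 × 0.9111 = SGD 2,422,970.99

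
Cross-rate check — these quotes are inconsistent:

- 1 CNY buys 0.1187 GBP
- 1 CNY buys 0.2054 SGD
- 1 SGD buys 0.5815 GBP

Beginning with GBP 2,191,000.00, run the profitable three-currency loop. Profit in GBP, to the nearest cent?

Profit: GBP 13,660.99

Profitable loop is GBP → CNY → SGD → GBP:
GBP 2,191,000.00 ÷ 0.1187 = CNY 18,458,298.23
CNY 18,458,298.23 × 0.2054 = SGD 3,791,334.46
SGD 3,791,334.46 × 0.5815 = GBP 2,204,660.99
Profit = GBP 2,204,660.99 − GBP 2,191,000.00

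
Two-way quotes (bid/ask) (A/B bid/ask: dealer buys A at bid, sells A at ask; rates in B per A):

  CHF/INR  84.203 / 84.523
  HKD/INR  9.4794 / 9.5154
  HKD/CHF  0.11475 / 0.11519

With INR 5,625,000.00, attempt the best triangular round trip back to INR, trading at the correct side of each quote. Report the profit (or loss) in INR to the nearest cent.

Net profit: INR 86,836.09

Best loop INR → HKD → CHF → INR:
INR 5,625,000.00 ÷ 9.5154 (buy HKD at ask) = HKD 591,146.98
HKD 591,146.98 × 0.11475 (sell HKD at bid) = CHF 67,834.12
CHF 67,834.12 × 84.203 (sell CHF at bid) = INR 5,711,836.09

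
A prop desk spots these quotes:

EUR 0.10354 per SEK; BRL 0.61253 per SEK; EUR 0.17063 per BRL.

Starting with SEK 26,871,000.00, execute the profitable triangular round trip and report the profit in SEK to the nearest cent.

Profitable loop is SEK → BRL → EUR → SEK:
SEK 26,871,000.00 × 0.61253 = BRL 16,459,293.63
BRL 16,459,293.63 × 0.17063 = EUR 2,808,449.27
EUR 2,808,449.27 ÷ 0.10354 = SEK 27,124,292.76
Profit = SEK 27,124,292.76 − SEK 26,871,000.00

Profit: SEK 253,292.76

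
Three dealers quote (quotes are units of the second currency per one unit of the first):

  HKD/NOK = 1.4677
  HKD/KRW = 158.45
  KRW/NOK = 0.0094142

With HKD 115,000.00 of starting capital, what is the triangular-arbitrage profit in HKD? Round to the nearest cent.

Profit: HKD 1,878.93

Profitable loop is HKD → KRW → NOK → HKD:
HKD 115,000.00 × 158.45 = KRW 18,221,750
KRW 18,221,750 × 0.0094142 = NOK 171,543.20
NOK 171,543.20 ÷ 1.4677 = HKD 116,878.93
Profit = HKD 116,878.93 − HKD 115,000.00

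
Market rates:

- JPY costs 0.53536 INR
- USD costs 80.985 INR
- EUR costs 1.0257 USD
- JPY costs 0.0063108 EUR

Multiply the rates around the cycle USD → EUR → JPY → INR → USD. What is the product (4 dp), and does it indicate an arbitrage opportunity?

Around USD → EUR → JPY → INR → USD: 1 ÷ 1.0257 ÷ 0.0063108 × 0.53536 ÷ 80.985 = 1.021261
Product > 1; profitable direction is USD → EUR → JPY → INR → USD.

1.0213 (arbitrage exists)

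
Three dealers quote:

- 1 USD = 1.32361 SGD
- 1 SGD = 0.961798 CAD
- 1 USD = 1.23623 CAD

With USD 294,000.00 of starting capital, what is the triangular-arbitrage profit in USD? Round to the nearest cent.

Profit: USD 8,755.44

Profitable loop is USD → SGD → CAD → USD:
USD 294,000.00 × 1.32361 = SGD 389,141.34
SGD 389,141.34 × 0.961798 = CAD 374,275.36
CAD 374,275.36 ÷ 1.23623 = USD 302,755.44
Profit = USD 302,755.44 − USD 294,000.00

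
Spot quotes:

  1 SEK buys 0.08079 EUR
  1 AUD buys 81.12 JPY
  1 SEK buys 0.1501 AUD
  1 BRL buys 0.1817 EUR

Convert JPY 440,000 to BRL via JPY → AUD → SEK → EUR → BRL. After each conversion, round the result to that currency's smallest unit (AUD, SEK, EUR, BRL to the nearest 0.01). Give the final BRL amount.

JPY 440,000 ÷ 81.12 = AUD 5,424.06
AUD 5,424.06 ÷ 0.1501 = SEK 36,136.31
SEK 36,136.31 × 0.08079 = EUR 2,919.45
EUR 2,919.45 ÷ 0.1817 = BRL 16,067.42

BRL 16,067.42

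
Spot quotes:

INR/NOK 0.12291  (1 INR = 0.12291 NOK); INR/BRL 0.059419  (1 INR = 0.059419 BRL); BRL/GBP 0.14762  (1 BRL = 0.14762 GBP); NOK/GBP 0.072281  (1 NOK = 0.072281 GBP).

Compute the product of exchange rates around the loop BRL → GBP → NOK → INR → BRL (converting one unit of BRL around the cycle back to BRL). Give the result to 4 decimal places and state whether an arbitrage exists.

0.9873 (arbitrage exists)

Around BRL → GBP → NOK → INR → BRL: 1 × 0.14762 ÷ 0.072281 ÷ 0.12291 × 0.059419 = 0.987323
Product < 1; profitable direction is BRL → INR → NOK → GBP → BRL.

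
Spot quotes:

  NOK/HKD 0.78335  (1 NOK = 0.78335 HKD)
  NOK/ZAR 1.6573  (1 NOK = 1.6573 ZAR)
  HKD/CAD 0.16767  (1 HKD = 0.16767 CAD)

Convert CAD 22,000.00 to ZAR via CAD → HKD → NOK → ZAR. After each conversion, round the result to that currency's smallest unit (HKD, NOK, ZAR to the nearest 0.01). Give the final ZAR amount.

ZAR 277,595.63

CAD 22,000.00 ÷ 0.16767 = HKD 131,210.12
HKD 131,210.12 ÷ 0.78335 = NOK 167,498.72
NOK 167,498.72 × 1.6573 = ZAR 277,595.63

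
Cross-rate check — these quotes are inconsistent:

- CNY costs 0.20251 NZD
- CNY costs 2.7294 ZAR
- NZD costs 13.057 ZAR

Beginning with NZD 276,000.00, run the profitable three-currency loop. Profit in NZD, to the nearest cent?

Profit: NZD 8,896.03

Profitable loop is NZD → CNY → ZAR → NZD:
NZD 276,000.00 ÷ 0.20251 = CNY 1,362,895.66
CNY 1,362,895.66 × 2.7294 = ZAR 3,719,887.41
ZAR 3,719,887.41 ÷ 13.057 = NZD 284,896.03
Profit = NZD 284,896.03 − NZD 276,000.00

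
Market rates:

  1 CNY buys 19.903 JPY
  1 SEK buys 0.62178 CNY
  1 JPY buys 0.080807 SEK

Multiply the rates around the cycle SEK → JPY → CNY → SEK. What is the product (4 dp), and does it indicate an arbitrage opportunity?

Around SEK → JPY → CNY → SEK: 1 ÷ 0.080807 ÷ 19.903 ÷ 0.62178 = 0.999990
Product ≈ 1 (deviation 0.001%, within rounding noise).

1.0000 (no arbitrage)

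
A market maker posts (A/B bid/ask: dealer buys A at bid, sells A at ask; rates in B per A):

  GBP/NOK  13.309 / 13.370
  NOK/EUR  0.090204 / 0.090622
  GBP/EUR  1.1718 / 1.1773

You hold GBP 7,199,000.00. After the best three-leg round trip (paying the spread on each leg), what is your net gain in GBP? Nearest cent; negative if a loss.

Best loop GBP → NOK → EUR → GBP:
GBP 7,199,000.00 × 13.309 (sell GBP at bid) = NOK 95,811,491.00
NOK 95,811,491.00 × 0.090204 (sell NOK at bid) = EUR 8,642,579.73
EUR 8,642,579.73 ÷ 1.1773 (buy GBP at ask) = GBP 7,341,017.36

Net profit: GBP 142,017.36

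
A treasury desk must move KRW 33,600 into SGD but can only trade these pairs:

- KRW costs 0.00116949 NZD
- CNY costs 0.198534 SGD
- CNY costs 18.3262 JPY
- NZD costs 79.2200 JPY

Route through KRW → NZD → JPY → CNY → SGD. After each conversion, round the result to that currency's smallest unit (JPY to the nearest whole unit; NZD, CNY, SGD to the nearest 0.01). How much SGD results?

SGD 33.72

KRW 33,600 × 0.00116949 = NZD 39.29
NZD 39.29 × 79.2200 = JPY 3,113
JPY 3,113 ÷ 18.3262 = CNY 169.87
CNY 169.87 × 0.198534 = SGD 33.72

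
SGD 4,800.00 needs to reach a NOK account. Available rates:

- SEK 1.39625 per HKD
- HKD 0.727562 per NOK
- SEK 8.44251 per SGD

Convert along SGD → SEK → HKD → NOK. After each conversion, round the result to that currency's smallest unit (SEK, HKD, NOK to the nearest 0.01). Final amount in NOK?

NOK 39,891.43

SGD 4,800.00 × 8.44251 = SEK 40,524.05
SEK 40,524.05 ÷ 1.39625 = HKD 29,023.49
HKD 29,023.49 ÷ 0.727562 = NOK 39,891.43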